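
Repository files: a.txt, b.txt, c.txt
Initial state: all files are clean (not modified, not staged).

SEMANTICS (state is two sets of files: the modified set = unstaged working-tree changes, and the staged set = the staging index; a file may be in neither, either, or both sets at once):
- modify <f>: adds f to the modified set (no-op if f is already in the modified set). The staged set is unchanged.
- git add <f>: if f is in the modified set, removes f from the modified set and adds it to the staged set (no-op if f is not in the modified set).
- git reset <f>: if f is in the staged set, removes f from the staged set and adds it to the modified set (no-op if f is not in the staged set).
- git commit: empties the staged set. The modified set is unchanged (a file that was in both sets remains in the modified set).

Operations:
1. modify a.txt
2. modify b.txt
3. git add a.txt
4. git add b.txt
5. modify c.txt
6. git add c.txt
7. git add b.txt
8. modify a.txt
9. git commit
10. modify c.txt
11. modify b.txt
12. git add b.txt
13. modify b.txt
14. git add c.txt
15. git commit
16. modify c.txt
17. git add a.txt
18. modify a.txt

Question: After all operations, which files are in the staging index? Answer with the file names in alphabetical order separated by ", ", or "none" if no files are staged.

Answer: a.txt

Derivation:
After op 1 (modify a.txt): modified={a.txt} staged={none}
After op 2 (modify b.txt): modified={a.txt, b.txt} staged={none}
After op 3 (git add a.txt): modified={b.txt} staged={a.txt}
After op 4 (git add b.txt): modified={none} staged={a.txt, b.txt}
After op 5 (modify c.txt): modified={c.txt} staged={a.txt, b.txt}
After op 6 (git add c.txt): modified={none} staged={a.txt, b.txt, c.txt}
After op 7 (git add b.txt): modified={none} staged={a.txt, b.txt, c.txt}
After op 8 (modify a.txt): modified={a.txt} staged={a.txt, b.txt, c.txt}
After op 9 (git commit): modified={a.txt} staged={none}
After op 10 (modify c.txt): modified={a.txt, c.txt} staged={none}
After op 11 (modify b.txt): modified={a.txt, b.txt, c.txt} staged={none}
After op 12 (git add b.txt): modified={a.txt, c.txt} staged={b.txt}
After op 13 (modify b.txt): modified={a.txt, b.txt, c.txt} staged={b.txt}
After op 14 (git add c.txt): modified={a.txt, b.txt} staged={b.txt, c.txt}
After op 15 (git commit): modified={a.txt, b.txt} staged={none}
After op 16 (modify c.txt): modified={a.txt, b.txt, c.txt} staged={none}
After op 17 (git add a.txt): modified={b.txt, c.txt} staged={a.txt}
After op 18 (modify a.txt): modified={a.txt, b.txt, c.txt} staged={a.txt}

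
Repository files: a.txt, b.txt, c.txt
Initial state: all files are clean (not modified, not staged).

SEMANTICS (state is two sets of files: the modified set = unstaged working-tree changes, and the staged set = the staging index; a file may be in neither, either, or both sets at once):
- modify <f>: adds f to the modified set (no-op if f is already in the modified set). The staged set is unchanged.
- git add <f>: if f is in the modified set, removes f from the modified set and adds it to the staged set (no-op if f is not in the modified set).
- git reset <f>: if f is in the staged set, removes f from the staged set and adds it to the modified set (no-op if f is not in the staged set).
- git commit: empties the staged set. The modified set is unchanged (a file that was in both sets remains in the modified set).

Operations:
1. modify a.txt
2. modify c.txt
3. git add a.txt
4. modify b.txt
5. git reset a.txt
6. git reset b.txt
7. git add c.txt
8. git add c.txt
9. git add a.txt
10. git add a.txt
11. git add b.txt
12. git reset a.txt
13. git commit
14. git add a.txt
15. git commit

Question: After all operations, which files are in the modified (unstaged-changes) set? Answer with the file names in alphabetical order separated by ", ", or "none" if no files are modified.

After op 1 (modify a.txt): modified={a.txt} staged={none}
After op 2 (modify c.txt): modified={a.txt, c.txt} staged={none}
After op 3 (git add a.txt): modified={c.txt} staged={a.txt}
After op 4 (modify b.txt): modified={b.txt, c.txt} staged={a.txt}
After op 5 (git reset a.txt): modified={a.txt, b.txt, c.txt} staged={none}
After op 6 (git reset b.txt): modified={a.txt, b.txt, c.txt} staged={none}
After op 7 (git add c.txt): modified={a.txt, b.txt} staged={c.txt}
After op 8 (git add c.txt): modified={a.txt, b.txt} staged={c.txt}
After op 9 (git add a.txt): modified={b.txt} staged={a.txt, c.txt}
After op 10 (git add a.txt): modified={b.txt} staged={a.txt, c.txt}
After op 11 (git add b.txt): modified={none} staged={a.txt, b.txt, c.txt}
After op 12 (git reset a.txt): modified={a.txt} staged={b.txt, c.txt}
After op 13 (git commit): modified={a.txt} staged={none}
After op 14 (git add a.txt): modified={none} staged={a.txt}
After op 15 (git commit): modified={none} staged={none}

Answer: none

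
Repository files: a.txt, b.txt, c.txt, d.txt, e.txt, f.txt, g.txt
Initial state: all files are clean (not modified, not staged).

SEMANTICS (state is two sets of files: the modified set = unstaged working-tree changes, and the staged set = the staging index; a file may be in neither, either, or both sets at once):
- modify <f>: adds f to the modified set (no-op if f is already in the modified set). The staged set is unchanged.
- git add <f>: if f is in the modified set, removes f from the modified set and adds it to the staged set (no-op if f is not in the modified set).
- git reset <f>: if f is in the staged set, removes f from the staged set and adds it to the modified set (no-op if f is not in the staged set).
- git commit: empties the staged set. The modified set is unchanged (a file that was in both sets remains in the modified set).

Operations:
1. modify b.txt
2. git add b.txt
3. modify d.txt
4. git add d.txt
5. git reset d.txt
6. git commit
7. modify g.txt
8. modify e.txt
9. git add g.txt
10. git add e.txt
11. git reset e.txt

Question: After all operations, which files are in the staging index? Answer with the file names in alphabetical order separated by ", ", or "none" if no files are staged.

Answer: g.txt

Derivation:
After op 1 (modify b.txt): modified={b.txt} staged={none}
After op 2 (git add b.txt): modified={none} staged={b.txt}
After op 3 (modify d.txt): modified={d.txt} staged={b.txt}
After op 4 (git add d.txt): modified={none} staged={b.txt, d.txt}
After op 5 (git reset d.txt): modified={d.txt} staged={b.txt}
After op 6 (git commit): modified={d.txt} staged={none}
After op 7 (modify g.txt): modified={d.txt, g.txt} staged={none}
After op 8 (modify e.txt): modified={d.txt, e.txt, g.txt} staged={none}
After op 9 (git add g.txt): modified={d.txt, e.txt} staged={g.txt}
After op 10 (git add e.txt): modified={d.txt} staged={e.txt, g.txt}
After op 11 (git reset e.txt): modified={d.txt, e.txt} staged={g.txt}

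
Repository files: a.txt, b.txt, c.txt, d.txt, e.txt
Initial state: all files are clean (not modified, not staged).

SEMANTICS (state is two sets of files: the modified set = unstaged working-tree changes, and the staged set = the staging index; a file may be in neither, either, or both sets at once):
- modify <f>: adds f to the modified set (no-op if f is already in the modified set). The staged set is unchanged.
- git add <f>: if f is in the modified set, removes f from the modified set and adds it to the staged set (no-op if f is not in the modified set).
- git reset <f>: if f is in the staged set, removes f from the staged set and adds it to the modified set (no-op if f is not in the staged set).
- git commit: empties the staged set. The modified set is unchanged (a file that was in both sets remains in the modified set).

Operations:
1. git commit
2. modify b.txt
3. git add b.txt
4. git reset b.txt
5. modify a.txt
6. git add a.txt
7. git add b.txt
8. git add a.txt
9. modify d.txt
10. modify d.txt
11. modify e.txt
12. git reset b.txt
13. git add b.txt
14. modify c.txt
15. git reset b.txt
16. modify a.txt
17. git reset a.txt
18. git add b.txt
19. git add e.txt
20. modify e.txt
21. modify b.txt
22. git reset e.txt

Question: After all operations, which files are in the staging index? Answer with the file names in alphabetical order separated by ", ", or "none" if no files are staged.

After op 1 (git commit): modified={none} staged={none}
After op 2 (modify b.txt): modified={b.txt} staged={none}
After op 3 (git add b.txt): modified={none} staged={b.txt}
After op 4 (git reset b.txt): modified={b.txt} staged={none}
After op 5 (modify a.txt): modified={a.txt, b.txt} staged={none}
After op 6 (git add a.txt): modified={b.txt} staged={a.txt}
After op 7 (git add b.txt): modified={none} staged={a.txt, b.txt}
After op 8 (git add a.txt): modified={none} staged={a.txt, b.txt}
After op 9 (modify d.txt): modified={d.txt} staged={a.txt, b.txt}
After op 10 (modify d.txt): modified={d.txt} staged={a.txt, b.txt}
After op 11 (modify e.txt): modified={d.txt, e.txt} staged={a.txt, b.txt}
After op 12 (git reset b.txt): modified={b.txt, d.txt, e.txt} staged={a.txt}
After op 13 (git add b.txt): modified={d.txt, e.txt} staged={a.txt, b.txt}
After op 14 (modify c.txt): modified={c.txt, d.txt, e.txt} staged={a.txt, b.txt}
After op 15 (git reset b.txt): modified={b.txt, c.txt, d.txt, e.txt} staged={a.txt}
After op 16 (modify a.txt): modified={a.txt, b.txt, c.txt, d.txt, e.txt} staged={a.txt}
After op 17 (git reset a.txt): modified={a.txt, b.txt, c.txt, d.txt, e.txt} staged={none}
After op 18 (git add b.txt): modified={a.txt, c.txt, d.txt, e.txt} staged={b.txt}
After op 19 (git add e.txt): modified={a.txt, c.txt, d.txt} staged={b.txt, e.txt}
After op 20 (modify e.txt): modified={a.txt, c.txt, d.txt, e.txt} staged={b.txt, e.txt}
After op 21 (modify b.txt): modified={a.txt, b.txt, c.txt, d.txt, e.txt} staged={b.txt, e.txt}
After op 22 (git reset e.txt): modified={a.txt, b.txt, c.txt, d.txt, e.txt} staged={b.txt}

Answer: b.txt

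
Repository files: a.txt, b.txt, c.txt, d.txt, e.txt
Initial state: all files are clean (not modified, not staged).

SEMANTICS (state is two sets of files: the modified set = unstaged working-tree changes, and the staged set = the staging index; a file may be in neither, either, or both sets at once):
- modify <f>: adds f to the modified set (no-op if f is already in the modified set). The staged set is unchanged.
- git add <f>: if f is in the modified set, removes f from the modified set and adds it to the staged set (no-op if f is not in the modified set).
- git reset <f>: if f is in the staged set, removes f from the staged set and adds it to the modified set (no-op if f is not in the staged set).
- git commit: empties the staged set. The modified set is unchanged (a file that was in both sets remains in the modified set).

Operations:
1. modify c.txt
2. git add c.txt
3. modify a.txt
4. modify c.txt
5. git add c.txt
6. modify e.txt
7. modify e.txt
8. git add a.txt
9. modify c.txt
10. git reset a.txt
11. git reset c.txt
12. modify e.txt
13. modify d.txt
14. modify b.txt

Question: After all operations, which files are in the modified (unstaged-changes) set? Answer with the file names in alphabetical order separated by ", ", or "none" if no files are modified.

Answer: a.txt, b.txt, c.txt, d.txt, e.txt

Derivation:
After op 1 (modify c.txt): modified={c.txt} staged={none}
After op 2 (git add c.txt): modified={none} staged={c.txt}
After op 3 (modify a.txt): modified={a.txt} staged={c.txt}
After op 4 (modify c.txt): modified={a.txt, c.txt} staged={c.txt}
After op 5 (git add c.txt): modified={a.txt} staged={c.txt}
After op 6 (modify e.txt): modified={a.txt, e.txt} staged={c.txt}
After op 7 (modify e.txt): modified={a.txt, e.txt} staged={c.txt}
After op 8 (git add a.txt): modified={e.txt} staged={a.txt, c.txt}
After op 9 (modify c.txt): modified={c.txt, e.txt} staged={a.txt, c.txt}
After op 10 (git reset a.txt): modified={a.txt, c.txt, e.txt} staged={c.txt}
After op 11 (git reset c.txt): modified={a.txt, c.txt, e.txt} staged={none}
After op 12 (modify e.txt): modified={a.txt, c.txt, e.txt} staged={none}
After op 13 (modify d.txt): modified={a.txt, c.txt, d.txt, e.txt} staged={none}
After op 14 (modify b.txt): modified={a.txt, b.txt, c.txt, d.txt, e.txt} staged={none}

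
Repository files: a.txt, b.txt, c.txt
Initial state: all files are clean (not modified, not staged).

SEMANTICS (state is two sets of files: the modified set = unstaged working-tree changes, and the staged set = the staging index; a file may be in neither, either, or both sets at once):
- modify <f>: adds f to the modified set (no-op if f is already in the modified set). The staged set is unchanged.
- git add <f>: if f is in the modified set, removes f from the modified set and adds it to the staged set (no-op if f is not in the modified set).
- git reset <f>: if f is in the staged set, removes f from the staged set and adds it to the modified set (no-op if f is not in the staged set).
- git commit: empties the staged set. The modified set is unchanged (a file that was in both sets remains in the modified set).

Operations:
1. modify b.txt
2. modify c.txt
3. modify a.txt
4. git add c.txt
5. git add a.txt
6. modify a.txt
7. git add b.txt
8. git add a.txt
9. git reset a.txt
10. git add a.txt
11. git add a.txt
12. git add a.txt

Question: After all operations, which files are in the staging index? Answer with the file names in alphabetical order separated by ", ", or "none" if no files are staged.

Answer: a.txt, b.txt, c.txt

Derivation:
After op 1 (modify b.txt): modified={b.txt} staged={none}
After op 2 (modify c.txt): modified={b.txt, c.txt} staged={none}
After op 3 (modify a.txt): modified={a.txt, b.txt, c.txt} staged={none}
After op 4 (git add c.txt): modified={a.txt, b.txt} staged={c.txt}
After op 5 (git add a.txt): modified={b.txt} staged={a.txt, c.txt}
After op 6 (modify a.txt): modified={a.txt, b.txt} staged={a.txt, c.txt}
After op 7 (git add b.txt): modified={a.txt} staged={a.txt, b.txt, c.txt}
After op 8 (git add a.txt): modified={none} staged={a.txt, b.txt, c.txt}
After op 9 (git reset a.txt): modified={a.txt} staged={b.txt, c.txt}
After op 10 (git add a.txt): modified={none} staged={a.txt, b.txt, c.txt}
After op 11 (git add a.txt): modified={none} staged={a.txt, b.txt, c.txt}
After op 12 (git add a.txt): modified={none} staged={a.txt, b.txt, c.txt}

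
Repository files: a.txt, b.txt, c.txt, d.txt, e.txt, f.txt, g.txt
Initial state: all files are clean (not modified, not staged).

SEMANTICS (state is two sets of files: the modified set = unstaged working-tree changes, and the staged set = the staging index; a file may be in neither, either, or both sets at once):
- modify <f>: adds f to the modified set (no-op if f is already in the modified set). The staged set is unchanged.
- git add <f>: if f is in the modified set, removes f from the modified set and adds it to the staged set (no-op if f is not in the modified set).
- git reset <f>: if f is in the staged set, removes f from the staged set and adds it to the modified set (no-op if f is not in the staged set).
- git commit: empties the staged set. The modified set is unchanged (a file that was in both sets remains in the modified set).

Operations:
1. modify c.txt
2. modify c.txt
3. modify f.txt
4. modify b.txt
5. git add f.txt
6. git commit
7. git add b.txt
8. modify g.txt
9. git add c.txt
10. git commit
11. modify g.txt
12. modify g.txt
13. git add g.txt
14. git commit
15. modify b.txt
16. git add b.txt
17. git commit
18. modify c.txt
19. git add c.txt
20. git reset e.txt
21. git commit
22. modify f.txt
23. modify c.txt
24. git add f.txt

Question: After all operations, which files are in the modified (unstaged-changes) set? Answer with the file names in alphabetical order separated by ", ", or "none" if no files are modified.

After op 1 (modify c.txt): modified={c.txt} staged={none}
After op 2 (modify c.txt): modified={c.txt} staged={none}
After op 3 (modify f.txt): modified={c.txt, f.txt} staged={none}
After op 4 (modify b.txt): modified={b.txt, c.txt, f.txt} staged={none}
After op 5 (git add f.txt): modified={b.txt, c.txt} staged={f.txt}
After op 6 (git commit): modified={b.txt, c.txt} staged={none}
After op 7 (git add b.txt): modified={c.txt} staged={b.txt}
After op 8 (modify g.txt): modified={c.txt, g.txt} staged={b.txt}
After op 9 (git add c.txt): modified={g.txt} staged={b.txt, c.txt}
After op 10 (git commit): modified={g.txt} staged={none}
After op 11 (modify g.txt): modified={g.txt} staged={none}
After op 12 (modify g.txt): modified={g.txt} staged={none}
After op 13 (git add g.txt): modified={none} staged={g.txt}
After op 14 (git commit): modified={none} staged={none}
After op 15 (modify b.txt): modified={b.txt} staged={none}
After op 16 (git add b.txt): modified={none} staged={b.txt}
After op 17 (git commit): modified={none} staged={none}
After op 18 (modify c.txt): modified={c.txt} staged={none}
After op 19 (git add c.txt): modified={none} staged={c.txt}
After op 20 (git reset e.txt): modified={none} staged={c.txt}
After op 21 (git commit): modified={none} staged={none}
After op 22 (modify f.txt): modified={f.txt} staged={none}
After op 23 (modify c.txt): modified={c.txt, f.txt} staged={none}
After op 24 (git add f.txt): modified={c.txt} staged={f.txt}

Answer: c.txt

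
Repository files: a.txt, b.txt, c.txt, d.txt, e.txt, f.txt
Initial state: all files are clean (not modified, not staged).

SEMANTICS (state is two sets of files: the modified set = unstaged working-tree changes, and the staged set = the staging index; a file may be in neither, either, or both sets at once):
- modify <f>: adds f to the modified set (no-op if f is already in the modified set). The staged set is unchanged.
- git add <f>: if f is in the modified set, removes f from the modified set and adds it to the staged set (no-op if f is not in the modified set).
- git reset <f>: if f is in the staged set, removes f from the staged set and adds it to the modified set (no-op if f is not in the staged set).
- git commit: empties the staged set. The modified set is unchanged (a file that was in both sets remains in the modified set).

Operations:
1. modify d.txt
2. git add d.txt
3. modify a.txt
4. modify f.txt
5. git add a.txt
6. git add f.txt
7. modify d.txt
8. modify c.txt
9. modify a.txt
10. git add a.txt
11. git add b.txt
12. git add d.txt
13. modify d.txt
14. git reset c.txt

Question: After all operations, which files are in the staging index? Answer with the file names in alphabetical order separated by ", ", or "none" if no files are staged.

After op 1 (modify d.txt): modified={d.txt} staged={none}
After op 2 (git add d.txt): modified={none} staged={d.txt}
After op 3 (modify a.txt): modified={a.txt} staged={d.txt}
After op 4 (modify f.txt): modified={a.txt, f.txt} staged={d.txt}
After op 5 (git add a.txt): modified={f.txt} staged={a.txt, d.txt}
After op 6 (git add f.txt): modified={none} staged={a.txt, d.txt, f.txt}
After op 7 (modify d.txt): modified={d.txt} staged={a.txt, d.txt, f.txt}
After op 8 (modify c.txt): modified={c.txt, d.txt} staged={a.txt, d.txt, f.txt}
After op 9 (modify a.txt): modified={a.txt, c.txt, d.txt} staged={a.txt, d.txt, f.txt}
After op 10 (git add a.txt): modified={c.txt, d.txt} staged={a.txt, d.txt, f.txt}
After op 11 (git add b.txt): modified={c.txt, d.txt} staged={a.txt, d.txt, f.txt}
After op 12 (git add d.txt): modified={c.txt} staged={a.txt, d.txt, f.txt}
After op 13 (modify d.txt): modified={c.txt, d.txt} staged={a.txt, d.txt, f.txt}
After op 14 (git reset c.txt): modified={c.txt, d.txt} staged={a.txt, d.txt, f.txt}

Answer: a.txt, d.txt, f.txt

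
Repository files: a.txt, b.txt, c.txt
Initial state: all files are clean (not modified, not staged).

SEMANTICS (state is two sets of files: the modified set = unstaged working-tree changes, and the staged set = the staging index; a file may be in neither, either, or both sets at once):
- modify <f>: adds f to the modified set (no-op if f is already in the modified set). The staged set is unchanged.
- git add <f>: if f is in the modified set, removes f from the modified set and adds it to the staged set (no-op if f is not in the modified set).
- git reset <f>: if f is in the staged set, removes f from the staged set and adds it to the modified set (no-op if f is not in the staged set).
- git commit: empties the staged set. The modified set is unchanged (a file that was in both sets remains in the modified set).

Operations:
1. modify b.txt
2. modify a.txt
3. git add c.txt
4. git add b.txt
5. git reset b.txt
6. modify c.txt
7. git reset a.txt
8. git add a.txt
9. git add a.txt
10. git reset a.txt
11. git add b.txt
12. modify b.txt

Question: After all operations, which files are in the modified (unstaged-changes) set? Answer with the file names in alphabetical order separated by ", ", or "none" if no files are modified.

Answer: a.txt, b.txt, c.txt

Derivation:
After op 1 (modify b.txt): modified={b.txt} staged={none}
After op 2 (modify a.txt): modified={a.txt, b.txt} staged={none}
After op 3 (git add c.txt): modified={a.txt, b.txt} staged={none}
After op 4 (git add b.txt): modified={a.txt} staged={b.txt}
After op 5 (git reset b.txt): modified={a.txt, b.txt} staged={none}
After op 6 (modify c.txt): modified={a.txt, b.txt, c.txt} staged={none}
After op 7 (git reset a.txt): modified={a.txt, b.txt, c.txt} staged={none}
After op 8 (git add a.txt): modified={b.txt, c.txt} staged={a.txt}
After op 9 (git add a.txt): modified={b.txt, c.txt} staged={a.txt}
After op 10 (git reset a.txt): modified={a.txt, b.txt, c.txt} staged={none}
After op 11 (git add b.txt): modified={a.txt, c.txt} staged={b.txt}
After op 12 (modify b.txt): modified={a.txt, b.txt, c.txt} staged={b.txt}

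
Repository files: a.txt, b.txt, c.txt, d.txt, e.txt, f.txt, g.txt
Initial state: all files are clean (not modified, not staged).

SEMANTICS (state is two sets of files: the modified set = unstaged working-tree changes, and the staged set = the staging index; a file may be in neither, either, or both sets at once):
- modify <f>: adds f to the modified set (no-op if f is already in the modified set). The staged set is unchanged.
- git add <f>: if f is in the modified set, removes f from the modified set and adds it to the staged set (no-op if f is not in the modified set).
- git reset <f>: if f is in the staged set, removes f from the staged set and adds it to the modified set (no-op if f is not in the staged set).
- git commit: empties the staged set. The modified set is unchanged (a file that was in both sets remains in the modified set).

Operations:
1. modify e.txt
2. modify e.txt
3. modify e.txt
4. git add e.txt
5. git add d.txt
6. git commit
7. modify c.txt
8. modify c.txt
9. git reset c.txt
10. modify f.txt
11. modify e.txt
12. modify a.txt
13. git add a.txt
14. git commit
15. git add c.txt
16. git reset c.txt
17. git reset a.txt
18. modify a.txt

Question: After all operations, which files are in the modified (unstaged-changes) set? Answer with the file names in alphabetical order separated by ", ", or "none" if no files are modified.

Answer: a.txt, c.txt, e.txt, f.txt

Derivation:
After op 1 (modify e.txt): modified={e.txt} staged={none}
After op 2 (modify e.txt): modified={e.txt} staged={none}
After op 3 (modify e.txt): modified={e.txt} staged={none}
After op 4 (git add e.txt): modified={none} staged={e.txt}
After op 5 (git add d.txt): modified={none} staged={e.txt}
After op 6 (git commit): modified={none} staged={none}
After op 7 (modify c.txt): modified={c.txt} staged={none}
After op 8 (modify c.txt): modified={c.txt} staged={none}
After op 9 (git reset c.txt): modified={c.txt} staged={none}
After op 10 (modify f.txt): modified={c.txt, f.txt} staged={none}
After op 11 (modify e.txt): modified={c.txt, e.txt, f.txt} staged={none}
After op 12 (modify a.txt): modified={a.txt, c.txt, e.txt, f.txt} staged={none}
After op 13 (git add a.txt): modified={c.txt, e.txt, f.txt} staged={a.txt}
After op 14 (git commit): modified={c.txt, e.txt, f.txt} staged={none}
After op 15 (git add c.txt): modified={e.txt, f.txt} staged={c.txt}
After op 16 (git reset c.txt): modified={c.txt, e.txt, f.txt} staged={none}
After op 17 (git reset a.txt): modified={c.txt, e.txt, f.txt} staged={none}
After op 18 (modify a.txt): modified={a.txt, c.txt, e.txt, f.txt} staged={none}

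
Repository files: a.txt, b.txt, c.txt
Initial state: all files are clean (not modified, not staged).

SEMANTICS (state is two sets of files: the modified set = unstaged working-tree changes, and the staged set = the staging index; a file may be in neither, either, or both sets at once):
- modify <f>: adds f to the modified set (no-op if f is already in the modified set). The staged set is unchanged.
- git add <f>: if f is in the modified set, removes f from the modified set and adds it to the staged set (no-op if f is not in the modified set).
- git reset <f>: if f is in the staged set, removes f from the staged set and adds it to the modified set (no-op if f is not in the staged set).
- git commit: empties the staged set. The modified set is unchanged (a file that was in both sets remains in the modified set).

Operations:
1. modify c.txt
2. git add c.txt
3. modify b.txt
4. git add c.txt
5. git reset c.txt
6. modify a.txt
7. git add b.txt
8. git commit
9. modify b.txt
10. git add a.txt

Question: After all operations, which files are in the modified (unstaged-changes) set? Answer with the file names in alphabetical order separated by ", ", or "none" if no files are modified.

After op 1 (modify c.txt): modified={c.txt} staged={none}
After op 2 (git add c.txt): modified={none} staged={c.txt}
After op 3 (modify b.txt): modified={b.txt} staged={c.txt}
After op 4 (git add c.txt): modified={b.txt} staged={c.txt}
After op 5 (git reset c.txt): modified={b.txt, c.txt} staged={none}
After op 6 (modify a.txt): modified={a.txt, b.txt, c.txt} staged={none}
After op 7 (git add b.txt): modified={a.txt, c.txt} staged={b.txt}
After op 8 (git commit): modified={a.txt, c.txt} staged={none}
After op 9 (modify b.txt): modified={a.txt, b.txt, c.txt} staged={none}
After op 10 (git add a.txt): modified={b.txt, c.txt} staged={a.txt}

Answer: b.txt, c.txt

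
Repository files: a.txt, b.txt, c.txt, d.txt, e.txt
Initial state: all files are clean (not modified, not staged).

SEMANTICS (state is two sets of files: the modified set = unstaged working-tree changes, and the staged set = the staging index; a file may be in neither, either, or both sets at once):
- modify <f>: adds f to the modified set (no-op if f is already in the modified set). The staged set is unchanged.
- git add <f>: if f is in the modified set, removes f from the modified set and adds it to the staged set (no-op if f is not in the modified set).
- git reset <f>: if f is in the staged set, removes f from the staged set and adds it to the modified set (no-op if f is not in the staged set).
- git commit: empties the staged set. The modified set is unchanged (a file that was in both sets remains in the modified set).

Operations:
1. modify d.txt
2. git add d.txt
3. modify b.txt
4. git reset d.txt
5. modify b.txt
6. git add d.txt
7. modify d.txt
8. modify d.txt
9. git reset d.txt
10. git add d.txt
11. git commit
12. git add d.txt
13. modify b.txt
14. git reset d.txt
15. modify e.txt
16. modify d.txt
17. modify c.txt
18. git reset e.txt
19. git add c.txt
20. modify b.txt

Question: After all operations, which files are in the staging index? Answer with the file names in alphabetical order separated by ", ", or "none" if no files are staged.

After op 1 (modify d.txt): modified={d.txt} staged={none}
After op 2 (git add d.txt): modified={none} staged={d.txt}
After op 3 (modify b.txt): modified={b.txt} staged={d.txt}
After op 4 (git reset d.txt): modified={b.txt, d.txt} staged={none}
After op 5 (modify b.txt): modified={b.txt, d.txt} staged={none}
After op 6 (git add d.txt): modified={b.txt} staged={d.txt}
After op 7 (modify d.txt): modified={b.txt, d.txt} staged={d.txt}
After op 8 (modify d.txt): modified={b.txt, d.txt} staged={d.txt}
After op 9 (git reset d.txt): modified={b.txt, d.txt} staged={none}
After op 10 (git add d.txt): modified={b.txt} staged={d.txt}
After op 11 (git commit): modified={b.txt} staged={none}
After op 12 (git add d.txt): modified={b.txt} staged={none}
After op 13 (modify b.txt): modified={b.txt} staged={none}
After op 14 (git reset d.txt): modified={b.txt} staged={none}
After op 15 (modify e.txt): modified={b.txt, e.txt} staged={none}
After op 16 (modify d.txt): modified={b.txt, d.txt, e.txt} staged={none}
After op 17 (modify c.txt): modified={b.txt, c.txt, d.txt, e.txt} staged={none}
After op 18 (git reset e.txt): modified={b.txt, c.txt, d.txt, e.txt} staged={none}
After op 19 (git add c.txt): modified={b.txt, d.txt, e.txt} staged={c.txt}
After op 20 (modify b.txt): modified={b.txt, d.txt, e.txt} staged={c.txt}

Answer: c.txt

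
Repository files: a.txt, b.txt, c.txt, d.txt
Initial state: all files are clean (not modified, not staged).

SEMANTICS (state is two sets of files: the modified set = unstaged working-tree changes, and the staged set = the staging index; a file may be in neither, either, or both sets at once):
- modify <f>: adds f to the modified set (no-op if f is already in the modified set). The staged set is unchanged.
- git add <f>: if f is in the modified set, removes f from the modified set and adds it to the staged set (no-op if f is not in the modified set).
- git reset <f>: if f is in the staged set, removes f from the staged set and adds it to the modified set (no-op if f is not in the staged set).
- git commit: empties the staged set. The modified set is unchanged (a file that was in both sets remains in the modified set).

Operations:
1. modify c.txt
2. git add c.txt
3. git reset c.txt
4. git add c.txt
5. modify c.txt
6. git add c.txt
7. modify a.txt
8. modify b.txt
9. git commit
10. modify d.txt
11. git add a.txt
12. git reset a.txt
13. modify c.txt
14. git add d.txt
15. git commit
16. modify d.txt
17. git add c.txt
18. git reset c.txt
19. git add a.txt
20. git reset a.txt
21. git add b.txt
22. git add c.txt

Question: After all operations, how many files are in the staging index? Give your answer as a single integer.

After op 1 (modify c.txt): modified={c.txt} staged={none}
After op 2 (git add c.txt): modified={none} staged={c.txt}
After op 3 (git reset c.txt): modified={c.txt} staged={none}
After op 4 (git add c.txt): modified={none} staged={c.txt}
After op 5 (modify c.txt): modified={c.txt} staged={c.txt}
After op 6 (git add c.txt): modified={none} staged={c.txt}
After op 7 (modify a.txt): modified={a.txt} staged={c.txt}
After op 8 (modify b.txt): modified={a.txt, b.txt} staged={c.txt}
After op 9 (git commit): modified={a.txt, b.txt} staged={none}
After op 10 (modify d.txt): modified={a.txt, b.txt, d.txt} staged={none}
After op 11 (git add a.txt): modified={b.txt, d.txt} staged={a.txt}
After op 12 (git reset a.txt): modified={a.txt, b.txt, d.txt} staged={none}
After op 13 (modify c.txt): modified={a.txt, b.txt, c.txt, d.txt} staged={none}
After op 14 (git add d.txt): modified={a.txt, b.txt, c.txt} staged={d.txt}
After op 15 (git commit): modified={a.txt, b.txt, c.txt} staged={none}
After op 16 (modify d.txt): modified={a.txt, b.txt, c.txt, d.txt} staged={none}
After op 17 (git add c.txt): modified={a.txt, b.txt, d.txt} staged={c.txt}
After op 18 (git reset c.txt): modified={a.txt, b.txt, c.txt, d.txt} staged={none}
After op 19 (git add a.txt): modified={b.txt, c.txt, d.txt} staged={a.txt}
After op 20 (git reset a.txt): modified={a.txt, b.txt, c.txt, d.txt} staged={none}
After op 21 (git add b.txt): modified={a.txt, c.txt, d.txt} staged={b.txt}
After op 22 (git add c.txt): modified={a.txt, d.txt} staged={b.txt, c.txt}
Final staged set: {b.txt, c.txt} -> count=2

Answer: 2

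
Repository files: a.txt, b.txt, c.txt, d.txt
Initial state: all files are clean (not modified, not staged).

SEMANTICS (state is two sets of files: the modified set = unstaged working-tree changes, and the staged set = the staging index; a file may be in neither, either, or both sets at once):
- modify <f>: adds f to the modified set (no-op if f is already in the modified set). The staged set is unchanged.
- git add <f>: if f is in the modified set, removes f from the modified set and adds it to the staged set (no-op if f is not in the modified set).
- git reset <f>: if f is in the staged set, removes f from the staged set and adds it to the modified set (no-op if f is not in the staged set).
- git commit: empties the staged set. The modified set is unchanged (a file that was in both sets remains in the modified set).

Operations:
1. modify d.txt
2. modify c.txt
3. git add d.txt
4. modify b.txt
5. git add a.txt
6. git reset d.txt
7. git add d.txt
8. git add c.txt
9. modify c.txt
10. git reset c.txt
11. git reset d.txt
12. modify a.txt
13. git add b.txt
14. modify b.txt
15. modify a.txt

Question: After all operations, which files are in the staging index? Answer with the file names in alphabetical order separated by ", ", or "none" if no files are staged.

Answer: b.txt

Derivation:
After op 1 (modify d.txt): modified={d.txt} staged={none}
After op 2 (modify c.txt): modified={c.txt, d.txt} staged={none}
After op 3 (git add d.txt): modified={c.txt} staged={d.txt}
After op 4 (modify b.txt): modified={b.txt, c.txt} staged={d.txt}
After op 5 (git add a.txt): modified={b.txt, c.txt} staged={d.txt}
After op 6 (git reset d.txt): modified={b.txt, c.txt, d.txt} staged={none}
After op 7 (git add d.txt): modified={b.txt, c.txt} staged={d.txt}
After op 8 (git add c.txt): modified={b.txt} staged={c.txt, d.txt}
After op 9 (modify c.txt): modified={b.txt, c.txt} staged={c.txt, d.txt}
After op 10 (git reset c.txt): modified={b.txt, c.txt} staged={d.txt}
After op 11 (git reset d.txt): modified={b.txt, c.txt, d.txt} staged={none}
After op 12 (modify a.txt): modified={a.txt, b.txt, c.txt, d.txt} staged={none}
After op 13 (git add b.txt): modified={a.txt, c.txt, d.txt} staged={b.txt}
After op 14 (modify b.txt): modified={a.txt, b.txt, c.txt, d.txt} staged={b.txt}
After op 15 (modify a.txt): modified={a.txt, b.txt, c.txt, d.txt} staged={b.txt}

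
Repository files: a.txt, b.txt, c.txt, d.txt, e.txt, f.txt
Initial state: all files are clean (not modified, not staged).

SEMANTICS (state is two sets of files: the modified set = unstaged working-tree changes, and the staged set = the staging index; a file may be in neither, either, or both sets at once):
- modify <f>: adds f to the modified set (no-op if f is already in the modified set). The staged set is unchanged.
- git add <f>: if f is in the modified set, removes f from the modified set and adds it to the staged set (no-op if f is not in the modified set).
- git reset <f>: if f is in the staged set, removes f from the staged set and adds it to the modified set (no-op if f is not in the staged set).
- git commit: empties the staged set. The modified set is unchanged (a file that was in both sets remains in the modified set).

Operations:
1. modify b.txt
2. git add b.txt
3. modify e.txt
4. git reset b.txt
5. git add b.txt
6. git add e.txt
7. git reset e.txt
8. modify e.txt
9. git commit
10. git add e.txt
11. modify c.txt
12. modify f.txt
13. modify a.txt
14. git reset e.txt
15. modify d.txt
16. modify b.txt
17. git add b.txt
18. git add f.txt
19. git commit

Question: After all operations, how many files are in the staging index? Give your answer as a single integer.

Answer: 0

Derivation:
After op 1 (modify b.txt): modified={b.txt} staged={none}
After op 2 (git add b.txt): modified={none} staged={b.txt}
After op 3 (modify e.txt): modified={e.txt} staged={b.txt}
After op 4 (git reset b.txt): modified={b.txt, e.txt} staged={none}
After op 5 (git add b.txt): modified={e.txt} staged={b.txt}
After op 6 (git add e.txt): modified={none} staged={b.txt, e.txt}
After op 7 (git reset e.txt): modified={e.txt} staged={b.txt}
After op 8 (modify e.txt): modified={e.txt} staged={b.txt}
After op 9 (git commit): modified={e.txt} staged={none}
After op 10 (git add e.txt): modified={none} staged={e.txt}
After op 11 (modify c.txt): modified={c.txt} staged={e.txt}
After op 12 (modify f.txt): modified={c.txt, f.txt} staged={e.txt}
After op 13 (modify a.txt): modified={a.txt, c.txt, f.txt} staged={e.txt}
After op 14 (git reset e.txt): modified={a.txt, c.txt, e.txt, f.txt} staged={none}
After op 15 (modify d.txt): modified={a.txt, c.txt, d.txt, e.txt, f.txt} staged={none}
After op 16 (modify b.txt): modified={a.txt, b.txt, c.txt, d.txt, e.txt, f.txt} staged={none}
After op 17 (git add b.txt): modified={a.txt, c.txt, d.txt, e.txt, f.txt} staged={b.txt}
After op 18 (git add f.txt): modified={a.txt, c.txt, d.txt, e.txt} staged={b.txt, f.txt}
After op 19 (git commit): modified={a.txt, c.txt, d.txt, e.txt} staged={none}
Final staged set: {none} -> count=0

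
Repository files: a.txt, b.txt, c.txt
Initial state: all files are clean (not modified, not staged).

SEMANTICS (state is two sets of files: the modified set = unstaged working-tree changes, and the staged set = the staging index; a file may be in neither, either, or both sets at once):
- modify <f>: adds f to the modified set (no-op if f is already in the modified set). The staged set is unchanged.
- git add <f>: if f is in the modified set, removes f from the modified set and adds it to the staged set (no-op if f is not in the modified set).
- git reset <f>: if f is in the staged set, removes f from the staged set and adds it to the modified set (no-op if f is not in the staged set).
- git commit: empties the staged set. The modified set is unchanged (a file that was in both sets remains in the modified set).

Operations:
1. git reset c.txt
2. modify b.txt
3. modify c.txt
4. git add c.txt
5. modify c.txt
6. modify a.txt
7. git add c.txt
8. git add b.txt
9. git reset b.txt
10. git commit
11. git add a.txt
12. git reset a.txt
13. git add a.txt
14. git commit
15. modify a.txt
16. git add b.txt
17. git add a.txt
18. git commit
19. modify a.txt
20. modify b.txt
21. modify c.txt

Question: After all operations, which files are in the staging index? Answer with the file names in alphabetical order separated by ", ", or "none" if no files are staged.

After op 1 (git reset c.txt): modified={none} staged={none}
After op 2 (modify b.txt): modified={b.txt} staged={none}
After op 3 (modify c.txt): modified={b.txt, c.txt} staged={none}
After op 4 (git add c.txt): modified={b.txt} staged={c.txt}
After op 5 (modify c.txt): modified={b.txt, c.txt} staged={c.txt}
After op 6 (modify a.txt): modified={a.txt, b.txt, c.txt} staged={c.txt}
After op 7 (git add c.txt): modified={a.txt, b.txt} staged={c.txt}
After op 8 (git add b.txt): modified={a.txt} staged={b.txt, c.txt}
After op 9 (git reset b.txt): modified={a.txt, b.txt} staged={c.txt}
After op 10 (git commit): modified={a.txt, b.txt} staged={none}
After op 11 (git add a.txt): modified={b.txt} staged={a.txt}
After op 12 (git reset a.txt): modified={a.txt, b.txt} staged={none}
After op 13 (git add a.txt): modified={b.txt} staged={a.txt}
After op 14 (git commit): modified={b.txt} staged={none}
After op 15 (modify a.txt): modified={a.txt, b.txt} staged={none}
After op 16 (git add b.txt): modified={a.txt} staged={b.txt}
After op 17 (git add a.txt): modified={none} staged={a.txt, b.txt}
After op 18 (git commit): modified={none} staged={none}
After op 19 (modify a.txt): modified={a.txt} staged={none}
After op 20 (modify b.txt): modified={a.txt, b.txt} staged={none}
After op 21 (modify c.txt): modified={a.txt, b.txt, c.txt} staged={none}

Answer: none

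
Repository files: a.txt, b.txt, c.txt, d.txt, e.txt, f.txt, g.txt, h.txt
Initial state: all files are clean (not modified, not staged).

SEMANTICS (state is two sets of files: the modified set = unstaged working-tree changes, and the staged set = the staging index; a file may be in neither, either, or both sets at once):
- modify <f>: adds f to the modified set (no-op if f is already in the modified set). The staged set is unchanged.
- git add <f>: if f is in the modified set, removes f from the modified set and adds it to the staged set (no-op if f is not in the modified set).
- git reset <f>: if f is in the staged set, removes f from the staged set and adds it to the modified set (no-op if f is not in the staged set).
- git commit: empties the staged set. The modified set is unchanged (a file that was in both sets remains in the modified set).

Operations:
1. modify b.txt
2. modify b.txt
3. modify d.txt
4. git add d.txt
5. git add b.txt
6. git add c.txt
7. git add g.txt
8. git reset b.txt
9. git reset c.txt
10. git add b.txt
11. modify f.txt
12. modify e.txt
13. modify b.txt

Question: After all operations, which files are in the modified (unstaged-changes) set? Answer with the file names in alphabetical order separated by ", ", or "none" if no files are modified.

After op 1 (modify b.txt): modified={b.txt} staged={none}
After op 2 (modify b.txt): modified={b.txt} staged={none}
After op 3 (modify d.txt): modified={b.txt, d.txt} staged={none}
After op 4 (git add d.txt): modified={b.txt} staged={d.txt}
After op 5 (git add b.txt): modified={none} staged={b.txt, d.txt}
After op 6 (git add c.txt): modified={none} staged={b.txt, d.txt}
After op 7 (git add g.txt): modified={none} staged={b.txt, d.txt}
After op 8 (git reset b.txt): modified={b.txt} staged={d.txt}
After op 9 (git reset c.txt): modified={b.txt} staged={d.txt}
After op 10 (git add b.txt): modified={none} staged={b.txt, d.txt}
After op 11 (modify f.txt): modified={f.txt} staged={b.txt, d.txt}
After op 12 (modify e.txt): modified={e.txt, f.txt} staged={b.txt, d.txt}
After op 13 (modify b.txt): modified={b.txt, e.txt, f.txt} staged={b.txt, d.txt}

Answer: b.txt, e.txt, f.txt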